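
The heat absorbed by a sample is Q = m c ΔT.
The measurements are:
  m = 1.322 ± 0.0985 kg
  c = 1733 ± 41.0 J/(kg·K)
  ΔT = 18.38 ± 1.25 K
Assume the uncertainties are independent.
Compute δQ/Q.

Q is a product of powers, so relative uncertainties combine in quadrature:
  (1·δm/m)² = (1×0.0745)² = 0.00555;  (1·δc/c)² = (1×0.0237)² = 0.000560;  (1·δΔT/ΔT)² = (1×0.0680)² = 0.00463
δQ/Q = √(0.0107) = 0.104

0.104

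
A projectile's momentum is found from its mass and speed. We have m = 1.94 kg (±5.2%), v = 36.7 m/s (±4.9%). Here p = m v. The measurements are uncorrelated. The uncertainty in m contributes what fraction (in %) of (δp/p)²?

53.0%

(δp/p)² = (1·δm/m)² + (1·δv/v)²
  m term: (1×0.0520)² = 0.00270
  v term: (1×0.0490)² = 0.00240
Total = 0.00511. Share from m = 0.00270/0.00511 = 0.530.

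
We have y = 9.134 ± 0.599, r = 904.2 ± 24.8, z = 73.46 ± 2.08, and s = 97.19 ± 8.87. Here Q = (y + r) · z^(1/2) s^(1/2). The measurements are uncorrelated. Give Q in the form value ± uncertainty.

77170 ± 4240

Let u = y + r = 913.3. δu = √(δy² + δr²) = √(0.359 + 615) = 24.8, so δu/u = 0.0272.
Q is then a monomial in u, z, s:
δQ/Q = √((δu/u)² + (½·δz/z)² + (½·δs/s)²) = √(0.000738 + 0.000200 + 0.00208) = 0.0550
Q = 77170, so δQ = 0.0550 × 77170 = 4240.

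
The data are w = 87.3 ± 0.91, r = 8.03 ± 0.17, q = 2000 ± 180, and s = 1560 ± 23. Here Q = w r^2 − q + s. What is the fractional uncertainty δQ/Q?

0.0588

Let p = w·r^2 = 5630. δp/p = √((1·δw/w)² + (2·δr/r)²) = √(0.000109 + 0.00179) = 0.0436, so δp = 245.
Q = p − q + s: δQ = √(δp² + δq² + δs²) = √(60300 + 32400 + 529) = 305
Q = 5190, so δQ/Q = 305/5190 = 0.0588.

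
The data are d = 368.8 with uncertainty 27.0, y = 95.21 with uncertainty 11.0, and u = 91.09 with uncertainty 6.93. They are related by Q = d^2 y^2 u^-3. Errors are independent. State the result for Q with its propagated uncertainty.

1631 ± 581

Q is a product of powers, so relative uncertainties combine in quadrature:
  (2·δd/d)² = (2×0.0732)² = 0.0214;  (2·δy/y)² = (2×0.116)² = 0.0534;  (-3·δu/u)² = (-3×0.0761)² = 0.0521
δQ/Q = √(0.127) = 0.356
Q = 1631, so δQ = 0.356 × 1631 = 581.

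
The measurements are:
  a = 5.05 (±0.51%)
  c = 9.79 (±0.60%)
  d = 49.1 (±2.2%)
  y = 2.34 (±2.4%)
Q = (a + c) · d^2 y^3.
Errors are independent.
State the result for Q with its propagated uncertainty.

(4.58 ± 0.387) × 10^5

Let u = a + c = 14.8. δu = √(δa² + δc²) = √(0.000663 + 0.00345) = 0.0641, so δu/u = 0.00432.
Q is then a monomial in u, d, y:
δQ/Q = √((δu/u)² + (2·δd/d)² + (3·δy/y)²) = √(1.87e-05 + 0.00194 + 0.00518) = 0.0845
Q = 4.58e+05, so δQ = 0.0845 × 4.58e+05 = 38700.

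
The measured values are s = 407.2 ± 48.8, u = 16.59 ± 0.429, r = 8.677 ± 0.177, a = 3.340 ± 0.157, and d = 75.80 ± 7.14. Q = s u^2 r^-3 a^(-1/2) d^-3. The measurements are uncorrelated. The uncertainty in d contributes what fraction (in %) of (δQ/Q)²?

(δQ/Q)² = (1·δs/s)² + (2·δu/u)² + (-3·δr/r)² + (−½·δa/a)² + (-3·δd/d)²
  s term: (1×0.120)² = 0.0144
  u term: (2×0.0259)² = 0.00267
  r term: (-3×0.0204)² = 0.00374
  a term: (-0.5×0.0470)² = 0.000552
  d term: (-3×0.0942)² = 0.0799
Total = 0.101. Share from d = 0.0799/0.101 = 0.789.

78.9%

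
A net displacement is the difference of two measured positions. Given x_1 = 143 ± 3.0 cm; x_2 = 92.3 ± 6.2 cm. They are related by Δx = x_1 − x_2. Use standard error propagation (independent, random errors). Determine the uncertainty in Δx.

Absolute uncertainties add in quadrature for a linear combination:
  (δx_1)² = 9.00;  (δx_2)² = 38.4
δΔx = √(47.4) = 6.89 cm

6.89 cm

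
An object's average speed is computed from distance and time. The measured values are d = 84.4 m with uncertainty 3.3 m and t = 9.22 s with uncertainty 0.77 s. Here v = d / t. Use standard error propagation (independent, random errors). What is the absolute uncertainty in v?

0.844 m/s

For a monomial v ∝ d, t^-1, fractional errors add in quadrature:
  (1·δd/d)² = (1×0.0391)² = 0.00153;  (-1·δt/t)² = (-1×0.0835)² = 0.00697
δv/v = √(0.00850) = 0.0922
v = 9.15 m/s, so δv = 0.0922 × 9.15 = 0.844 m/s.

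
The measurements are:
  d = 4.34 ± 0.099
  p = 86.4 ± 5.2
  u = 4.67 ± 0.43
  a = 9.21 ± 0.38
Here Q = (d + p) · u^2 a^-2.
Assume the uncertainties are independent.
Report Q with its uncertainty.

23.3 ± 4.89

Let w = d + p = 90.7. δw = √(δd² + δp²) = √(0.00980 + 27.0) = 5.20, so δw/w = 0.0573.
Q is then a monomial in w, u, a:
δQ/Q = √((δw/w)² + (2·δu/u)² + (-2·δa/a)²) = √(0.00329 + 0.0339 + 0.00681) = 0.210
Q = 23.3, so δQ = 0.210 × 23.3 = 4.89.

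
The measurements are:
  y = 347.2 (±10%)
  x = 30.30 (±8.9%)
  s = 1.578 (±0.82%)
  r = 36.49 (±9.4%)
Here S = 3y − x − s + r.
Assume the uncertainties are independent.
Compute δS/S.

0.0996

S is a linear combination, so absolute uncertainties add in quadrature:
  (3·δy)² = 10800;  (δx)² = 7.27;  (δs)² = 0.000167;  (δr)² = 11.8
δS = √(10900) = 104
S = 1046, so δS/S = 104/1046 = 0.0996.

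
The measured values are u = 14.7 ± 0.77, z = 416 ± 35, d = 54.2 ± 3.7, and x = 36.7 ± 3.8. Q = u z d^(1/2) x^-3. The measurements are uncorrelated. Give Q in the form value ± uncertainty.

0.911 ± 0.299

Products/powers → add relative errors in quadrature, weighted by exponent:
  (1·δu/u)² = (1×0.0524)² = 0.00274;  (1·δz/z)² = (1×0.0841)² = 0.00708;  (½·δd/d)² = (0.5×0.0683)² = 0.00117;  (-3·δx/x)² = (-3×0.104)² = 0.0965
δQ/Q = √(0.107) = 0.328
Q = 0.911, so δQ = 0.328 × 0.911 = 0.299.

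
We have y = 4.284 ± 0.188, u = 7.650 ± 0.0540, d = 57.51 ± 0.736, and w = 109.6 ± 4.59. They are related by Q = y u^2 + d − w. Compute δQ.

Let p = y·u^2 = 250.7. δp/p = √((1·δy/y)² + (2·δu/u)²) = √(0.00193 + 0.000199) = 0.0461, so δp = 11.6.
Q = p + d − w: δQ = √(δp² + δd² + δw²) = √(134 + 0.542 + 21.1) = 12.5

12.5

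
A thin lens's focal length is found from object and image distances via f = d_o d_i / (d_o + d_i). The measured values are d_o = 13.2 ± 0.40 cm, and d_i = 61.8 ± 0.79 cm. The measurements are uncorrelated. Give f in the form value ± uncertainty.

∂f/∂d_o = (d_i/(d_o+d_i))² = 0.679;  ∂f/∂d_i = (d_o/(d_o+d_i))² = 0.0310
δf = √((∂f/∂d_o · δd_o)² + (∂f/∂d_i · δd_i)²) = √(0.0738 + 0.000599) = 0.273 cm
f = 10.9 cm.

10.9 ± 0.273 cm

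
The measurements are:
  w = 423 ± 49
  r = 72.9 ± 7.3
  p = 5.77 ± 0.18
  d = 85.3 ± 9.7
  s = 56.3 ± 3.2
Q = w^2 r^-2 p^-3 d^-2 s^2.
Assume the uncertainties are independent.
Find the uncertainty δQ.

0.0312

Since Q is a product/quotient, work with relative uncertainties:
  (2·δw/w)² = (2×0.116)² = 0.0537;  (-2·δr/r)² = (-2×0.100)² = 0.0401;  (-3·δp/p)² = (-3×0.0312)² = 0.00876;  (-2·δd/d)² = (-2×0.114)² = 0.0517;  (2·δs/s)² = (2×0.0568)² = 0.0129
δQ/Q = √(0.167) = 0.409
Q = 0.0764, so δQ = 0.409 × 0.0764 = 0.0312.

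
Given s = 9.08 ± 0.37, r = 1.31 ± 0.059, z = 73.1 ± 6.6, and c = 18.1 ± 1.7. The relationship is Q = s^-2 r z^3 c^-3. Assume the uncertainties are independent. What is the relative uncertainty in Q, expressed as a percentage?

40.2%

Since Q is a product/quotient, work with relative uncertainties:
  (-2·δs/s)² = (-2×0.0407)² = 0.00664;  (1·δr/r)² = (1×0.0450)² = 0.00203;  (3·δz/z)² = (3×0.0903)² = 0.0734;  (-3·δc/c)² = (-3×0.0939)² = 0.0794
δQ/Q = √(0.161) = 0.402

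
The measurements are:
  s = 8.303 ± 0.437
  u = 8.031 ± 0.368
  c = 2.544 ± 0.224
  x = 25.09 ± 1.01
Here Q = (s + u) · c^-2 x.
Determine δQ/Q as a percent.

18.4%

Let w = s + u = 16.33. δw = √(δs² + δu²) = √(0.191 + 0.135) = 0.571, so δw/w = 0.0350.
Q is then a monomial in w, c, x:
δQ/Q = √((δw/w)² + (-2·δc/c)² + (1·δx/x)²) = √(0.00122 + 0.0310 + 0.00162) = 0.184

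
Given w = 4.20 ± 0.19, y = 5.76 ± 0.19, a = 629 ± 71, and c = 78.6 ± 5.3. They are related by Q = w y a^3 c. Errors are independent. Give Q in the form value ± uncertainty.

(4.73 ± 1.66) × 10^11

Relative error in a monomial: (δQ/Q)² = Σ (nᵢ · δxᵢ/xᵢ)².
  (1·δw/w)² = (1×0.0452)² = 0.00205;  (1·δy/y)² = (1×0.0330)² = 0.00109;  (3·δa/a)² = (3×0.113)² = 0.115;  (1·δc/c)² = (1×0.0674)² = 0.00455
δQ/Q = √(0.122) = 0.350
Q = 4.73e+11, so δQ = 0.350 × 4.73e+11 = 1.66e+11.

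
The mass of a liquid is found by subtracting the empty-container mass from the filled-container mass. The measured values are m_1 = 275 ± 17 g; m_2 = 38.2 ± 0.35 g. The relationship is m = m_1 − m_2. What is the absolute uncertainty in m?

m is a linear combination, so absolute uncertainties add in quadrature:
  (δm_1)² = 289;  (δm_2)² = 0.122
δm = √(289) = 17.0 g

17.0 g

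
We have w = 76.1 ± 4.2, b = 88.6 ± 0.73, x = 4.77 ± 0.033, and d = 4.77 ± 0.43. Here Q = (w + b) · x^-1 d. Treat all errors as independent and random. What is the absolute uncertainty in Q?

15.5

Let u = w + b = 165. δu = √(δw² + δb²) = √(17.6 + 0.533) = 4.26, so δu/u = 0.0259.
Q is then a monomial in u, x, d:
δQ/Q = √((δu/u)² + (-1·δx/x)² + (1·δd/d)²) = √(0.000670 + 4.79e-05 + 0.00813) = 0.0940
Q = 165, so δQ = 0.0940 × 165 = 15.5.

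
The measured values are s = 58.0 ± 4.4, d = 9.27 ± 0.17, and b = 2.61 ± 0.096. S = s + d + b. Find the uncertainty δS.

Sums and differences: (δS)² = Σ (cᵢ δxᵢ)².
  (δs)² = 19.4;  (δd)² = 0.0289;  (δb)² = 0.00922
δS = √(19.4) = 4.40

4.40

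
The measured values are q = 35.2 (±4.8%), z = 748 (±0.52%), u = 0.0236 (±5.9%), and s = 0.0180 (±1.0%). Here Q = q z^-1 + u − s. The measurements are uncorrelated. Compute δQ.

0.00267

Let p = q·z^-1 = 0.0471. δp/p = √((1·δq/q)² + (-1·δz/z)²) = √(0.00230 + 2.7e-05) = 0.0483, so δp = 0.00227.
Q = p + u − s: δQ = √(δp² + δu² + δs²) = √(5.16e-06 + 1.94e-06 + 3.24e-08) = 0.00267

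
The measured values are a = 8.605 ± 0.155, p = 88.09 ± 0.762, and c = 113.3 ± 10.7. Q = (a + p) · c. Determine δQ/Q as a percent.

Let u = a + p = 96.70. δu = √(δa² + δp²) = √(0.0240 + 0.581) = 0.778, so δu/u = 0.00804.
Q is then a monomial in u, c:
δQ/Q = √((δu/u)² + (1·δc/c)²) = √(6.47e-05 + 0.00892) = 0.0948

9.48%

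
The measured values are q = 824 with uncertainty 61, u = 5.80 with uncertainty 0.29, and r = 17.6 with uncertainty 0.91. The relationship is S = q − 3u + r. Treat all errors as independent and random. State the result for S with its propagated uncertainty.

For a sum/difference, combine absolute errors in quadrature:
  (δq)² = 3720;  (3·δu)² = 0.757;  (δr)² = 0.828
δS = √(3720) = 61.0
S = 824.

824 ± 61.0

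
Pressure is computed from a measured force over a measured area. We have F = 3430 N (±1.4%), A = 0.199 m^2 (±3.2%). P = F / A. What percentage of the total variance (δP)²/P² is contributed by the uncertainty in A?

83.9%

(δP/P)² = (1·δF/F)² + (-1·δA/A)²
  F term: (1×0.0140)² = 0.000196
  A term: (-1×0.0320)² = 0.00102
Total = 0.00122. Share from A = 0.00102/0.00122 = 0.839.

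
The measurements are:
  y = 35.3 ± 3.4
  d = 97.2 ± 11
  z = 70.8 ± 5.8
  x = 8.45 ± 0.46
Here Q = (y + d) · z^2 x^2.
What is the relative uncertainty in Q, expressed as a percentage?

Let u = y + d = 132. δu = √(δy² + δd²) = √(11.6 + 121) = 11.5, so δu/u = 0.0869.
Q is then a monomial in u, z, x:
δQ/Q = √((δu/u)² + (2·δz/z)² + (2·δx/x)²) = √(0.00755 + 0.0268 + 0.0119) = 0.215

21.5%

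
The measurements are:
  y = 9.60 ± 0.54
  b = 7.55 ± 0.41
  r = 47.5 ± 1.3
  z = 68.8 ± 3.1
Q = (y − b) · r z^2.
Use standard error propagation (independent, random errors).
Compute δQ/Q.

0.344

Let u = y − b = 2.05. δu = √(δy² + δb²) = √(0.292 + 0.168) = 0.678, so δu/u = 0.331.
Q is then a monomial in u, r, z:
δQ/Q = √((δu/u)² + (1·δr/r)² + (2·δz/z)²) = √(0.109 + 0.000749 + 0.00812) = 0.344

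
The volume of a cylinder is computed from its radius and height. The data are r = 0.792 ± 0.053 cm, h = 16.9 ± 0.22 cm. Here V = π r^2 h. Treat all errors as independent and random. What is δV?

Relative error in a monomial: (δV/V)² = Σ (nᵢ · δxᵢ/xᵢ)².
  (2·δr/r)² = (2×0.0669)² = 0.0179;  (1·δh/h)² = (1×0.0130)² = 0.000169
δV/V = √(0.0181) = 0.134
V = 33.3 cm^3, so δV = 0.134 × 33.3 = 4.48 cm^3.

4.48 cm^3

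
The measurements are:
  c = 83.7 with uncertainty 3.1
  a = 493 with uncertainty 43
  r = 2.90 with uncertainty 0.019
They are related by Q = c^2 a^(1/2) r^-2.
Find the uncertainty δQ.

For a monomial Q ∝ c^2, a^(1/2), r^-2, fractional errors add in quadrature:
  (2·δc/c)² = (2×0.0370)² = 0.00549;  (½·δa/a)² = (0.5×0.0872)² = 0.00190;  (-2·δr/r)² = (-2×0.00655)² = 0.000172
δQ/Q = √(0.00756) = 0.0870
Q = 18500, so δQ = 0.0870 × 18500 = 1610.

1610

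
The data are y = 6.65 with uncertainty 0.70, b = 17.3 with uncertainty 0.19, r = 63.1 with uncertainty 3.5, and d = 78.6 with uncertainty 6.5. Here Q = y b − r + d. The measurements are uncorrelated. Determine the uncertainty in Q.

14.2

Let p = y·b = 115. δp/p = √((1·δy/y)² + (1·δb/b)²) = √(0.0111 + 0.000121) = 0.106, so δp = 12.2.
Q = p − r + d: δQ = √(δp² + δr² + δd²) = √(148 + 12.2 + 42.2) = 14.2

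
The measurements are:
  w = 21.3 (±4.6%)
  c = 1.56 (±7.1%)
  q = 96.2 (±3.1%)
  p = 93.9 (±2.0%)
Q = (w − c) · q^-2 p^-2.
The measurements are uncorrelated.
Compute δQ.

2.16e-08

Let u = w − c = 19.7. δu = √(δw² + δc²) = √(0.960 + 0.0123) = 0.986, so δu/u = 0.0500.
Q is then a monomial in u, q, p:
δQ/Q = √((δu/u)² + (-2·δq/q)² + (-2·δp/p)²) = √(0.00250 + 0.00384 + 0.00160) = 0.0891
Q = 2.42e-07, so δQ = 0.0891 × 2.42e-07 = 2.16e-08.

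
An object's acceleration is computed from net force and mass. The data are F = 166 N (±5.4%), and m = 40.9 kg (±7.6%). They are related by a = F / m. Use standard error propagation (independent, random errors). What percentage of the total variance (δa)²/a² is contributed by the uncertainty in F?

33.5%

(δa/a)² = (1·δF/F)² + (-1·δm/m)²
  F term: (1×0.0540)² = 0.00292
  m term: (-1×0.0760)² = 0.00578
Total = 0.00869. Share from F = 0.00292/0.00869 = 0.335.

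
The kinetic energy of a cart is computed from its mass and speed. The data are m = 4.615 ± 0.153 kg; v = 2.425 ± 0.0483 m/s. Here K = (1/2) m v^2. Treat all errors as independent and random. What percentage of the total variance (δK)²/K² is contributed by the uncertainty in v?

59.1%

(δK/K)² = (1·δm/m)² + (2·δv/v)²
  m term: (1×0.0332)² = 0.00110
  v term: (2×0.0199)² = 0.00159
Total = 0.00269. Share from v = 0.00159/0.00269 = 0.591.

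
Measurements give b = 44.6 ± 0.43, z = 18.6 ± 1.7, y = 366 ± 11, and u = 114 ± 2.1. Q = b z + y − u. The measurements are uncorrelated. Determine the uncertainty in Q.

77.1

Let p = b·z = 830. δp/p = √((1·δb/b)² + (1·δz/z)²) = √(9.3e-05 + 0.00835) = 0.0919, so δp = 76.2.
Q = p + y − u: δQ = √(δp² + δy² + δu²) = √(5810 + 121 + 4.41) = 77.1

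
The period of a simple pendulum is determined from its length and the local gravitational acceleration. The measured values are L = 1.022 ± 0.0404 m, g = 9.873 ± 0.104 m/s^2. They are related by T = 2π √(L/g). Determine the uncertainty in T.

0.0414 s

Relative error in a monomial: (δT/T)² = Σ (nᵢ · δxᵢ/xᵢ)².
  (½·δL/L)² = (0.5×0.0395)² = 0.000391;  (−½·δg/g)² = (-0.5×0.0105)² = 2.77e-05
δT/T = √(0.000418) = 0.0205
T = 2.022 s, so δT = 0.0205 × 2.022 = 0.0414 s.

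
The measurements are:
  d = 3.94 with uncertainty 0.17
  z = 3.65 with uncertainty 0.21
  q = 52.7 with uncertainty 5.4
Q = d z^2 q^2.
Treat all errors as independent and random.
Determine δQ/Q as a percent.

23.9%

For a monomial Q ∝ d, z^2, q^2, fractional errors add in quadrature:
  (1·δd/d)² = (1×0.0431)² = 0.00186;  (2·δz/z)² = (2×0.0575)² = 0.0132;  (2·δq/q)² = (2×0.102)² = 0.0420
δQ/Q = √(0.0571) = 0.239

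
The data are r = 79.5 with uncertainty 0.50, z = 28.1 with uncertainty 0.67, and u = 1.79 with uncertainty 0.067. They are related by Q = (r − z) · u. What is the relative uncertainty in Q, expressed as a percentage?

Let w = r − z = 51.4. δw = √(δr² + δz²) = √(0.250 + 0.449) = 0.836, so δw/w = 0.0163.
Q is then a monomial in w, u:
δQ/Q = √((δw/w)² + (1·δu/u)²) = √(0.000265 + 0.00140) = 0.0408

4.08%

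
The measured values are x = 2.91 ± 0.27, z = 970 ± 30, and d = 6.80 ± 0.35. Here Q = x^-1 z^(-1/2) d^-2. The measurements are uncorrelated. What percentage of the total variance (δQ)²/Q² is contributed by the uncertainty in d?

54.5%

(δQ/Q)² = (-1·δx/x)² + (−½·δz/z)² + (-2·δd/d)²
  x term: (-1×0.0928)² = 0.00861
  z term: (-0.5×0.0309)² = 0.000239
  d term: (-2×0.0515)² = 0.0106
Total = 0.0194. Share from d = 0.0106/0.0194 = 0.545.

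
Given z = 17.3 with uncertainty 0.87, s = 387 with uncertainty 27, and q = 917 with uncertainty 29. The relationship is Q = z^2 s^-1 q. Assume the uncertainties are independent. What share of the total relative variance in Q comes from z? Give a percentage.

(δQ/Q)² = (2·δz/z)² + (-1·δs/s)² + (1·δq/q)²
  z term: (2×0.0503)² = 0.0101
  s term: (-1×0.0698)² = 0.00487
  q term: (1×0.0316)² = 0.00100
Total = 0.0160. Share from z = 0.0101/0.0160 = 0.633.

63.3%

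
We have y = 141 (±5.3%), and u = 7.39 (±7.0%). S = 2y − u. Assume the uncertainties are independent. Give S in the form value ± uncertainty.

S is a linear combination, so absolute uncertainties add in quadrature:
  (2·δy)² = 223;  (δu)² = 0.268
δS = √(224) = 15.0
S = 275.

275 ± 15.0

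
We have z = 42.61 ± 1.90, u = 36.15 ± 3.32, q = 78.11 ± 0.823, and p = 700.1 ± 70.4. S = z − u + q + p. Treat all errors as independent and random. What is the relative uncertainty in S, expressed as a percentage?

For a sum/difference, combine absolute errors in quadrature:
  (δz)² = 3.61;  (δu)² = 11.0;  (δq)² = 0.677;  (δp)² = 4960
δS = √(4970) = 70.5
S = 784.7, so δS/S = 70.5/784.7 = 0.0899.

8.99%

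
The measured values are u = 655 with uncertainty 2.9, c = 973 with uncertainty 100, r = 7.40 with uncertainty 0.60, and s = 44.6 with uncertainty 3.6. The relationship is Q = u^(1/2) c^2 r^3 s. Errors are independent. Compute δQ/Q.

0.329

Products/powers → add relative errors in quadrature, weighted by exponent:
  (½·δu/u)² = (0.5×0.00443)² = 4.9e-06;  (2·δc/c)² = (2×0.103)² = 0.0423;  (3·δr/r)² = (3×0.0811)² = 0.0592;  (1·δs/s)² = (1×0.0807)² = 0.00652
δQ/Q = √(0.108) = 0.329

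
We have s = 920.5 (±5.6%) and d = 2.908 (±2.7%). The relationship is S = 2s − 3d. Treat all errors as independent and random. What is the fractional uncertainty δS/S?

Each term contributes (cᵢ δxᵢ)² to (δS)²:
  (2·δs)² = 10600;  (3·δd)² = 0.0555
δS = √(10600) = 103
S = 1832, so δS/S = 103/1832 = 0.0563.

0.0563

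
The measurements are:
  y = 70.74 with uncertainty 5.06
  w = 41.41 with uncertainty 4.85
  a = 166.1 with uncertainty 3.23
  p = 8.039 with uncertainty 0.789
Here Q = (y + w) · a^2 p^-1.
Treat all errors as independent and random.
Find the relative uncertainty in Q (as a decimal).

Let u = y + w = 112.1. δu = √(δy² + δw²) = √(25.6 + 23.5) = 7.01, so δu/u = 0.0625.
Q is then a monomial in u, a, p:
δQ/Q = √((δu/u)² + (2·δa/a)² + (-1·δp/p)²) = √(0.00391 + 0.00151 + 0.00963) = 0.123

0.123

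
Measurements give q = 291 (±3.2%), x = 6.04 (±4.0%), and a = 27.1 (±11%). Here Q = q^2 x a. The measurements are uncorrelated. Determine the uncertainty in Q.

For a monomial Q ∝ q^2, x, a, fractional errors add in quadrature:
  (2·δq/q)² = (2×0.0320)² = 0.00410;  (1·δx/x)² = (1×0.0400)² = 0.00160;  (1·δa/a)² = (1×0.110)² = 0.0121
δQ/Q = √(0.0178) = 0.133
Q = 1.39e+07, so δQ = 0.133 × 1.39e+07 = 1.85e+06.

1.85e+06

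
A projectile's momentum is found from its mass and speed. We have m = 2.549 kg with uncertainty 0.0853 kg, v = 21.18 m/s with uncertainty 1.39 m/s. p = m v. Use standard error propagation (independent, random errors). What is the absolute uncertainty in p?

Products/powers → add relative errors in quadrature, weighted by exponent:
  (1·δm/m)² = (1×0.0335)² = 0.00112;  (1·δv/v)² = (1×0.0656)² = 0.00431
δp/p = √(0.00543) = 0.0737
p = 53.99 kg·m/s, so δp = 0.0737 × 53.99 = 3.98 kg·m/s.

3.98 kg·m/s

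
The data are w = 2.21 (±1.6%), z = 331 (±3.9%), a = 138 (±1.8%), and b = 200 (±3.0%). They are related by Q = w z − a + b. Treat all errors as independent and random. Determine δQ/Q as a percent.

Let p = w·z = 732. δp/p = √((1·δw/w)² + (1·δz/z)²) = √(0.000256 + 0.00152) = 0.0422, so δp = 30.8.
Q = p − a + b: δQ = √(δp² + δa² + δb²) = √(951 + 6.17 + 36.0) = 31.5
Q = 794, so δQ/Q = 31.5/794 = 0.0397.

3.97%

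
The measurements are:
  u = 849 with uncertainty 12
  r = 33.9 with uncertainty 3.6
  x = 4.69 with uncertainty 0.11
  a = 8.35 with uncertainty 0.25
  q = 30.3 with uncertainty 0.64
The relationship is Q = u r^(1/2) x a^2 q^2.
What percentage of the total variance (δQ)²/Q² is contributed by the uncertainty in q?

20.0%

(δQ/Q)² = (1·δu/u)² + (½·δr/r)² + (1·δx/x)² + (2·δa/a)² + (2·δq/q)²
  u term: (1×0.0141)² = 0.000200
  r term: (0.5×0.106)² = 0.00282
  x term: (1×0.0235)² = 0.000550
  a term: (2×0.0299)² = 0.00359
  q term: (2×0.0211)² = 0.00178
Total = 0.00894. Share from q = 0.00178/0.00894 = 0.200.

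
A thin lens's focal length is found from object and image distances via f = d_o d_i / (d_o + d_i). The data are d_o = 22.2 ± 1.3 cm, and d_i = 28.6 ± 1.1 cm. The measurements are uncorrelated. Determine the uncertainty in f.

0.463 cm

∂f/∂d_o = (d_i/(d_o+d_i))² = 0.317;  ∂f/∂d_i = (d_o/(d_o+d_i))² = 0.191
δf = √((∂f/∂d_o · δd_o)² + (∂f/∂d_i · δd_i)²) = √(0.170 + 0.0441) = 0.463 cm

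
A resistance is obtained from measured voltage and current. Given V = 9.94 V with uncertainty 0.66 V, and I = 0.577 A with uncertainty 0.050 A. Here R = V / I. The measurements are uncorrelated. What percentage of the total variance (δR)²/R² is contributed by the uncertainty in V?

(δR/R)² = (1·δV/V)² + (-1·δI/I)²
  V term: (1×0.0664)² = 0.00441
  I term: (-1×0.0867)² = 0.00751
Total = 0.0119. Share from V = 0.00441/0.0119 = 0.370.

37.0%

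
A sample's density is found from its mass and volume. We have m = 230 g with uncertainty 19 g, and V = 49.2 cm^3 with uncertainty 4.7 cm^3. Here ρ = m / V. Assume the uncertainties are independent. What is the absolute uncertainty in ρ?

0.590 g/cm^3

Each factor contributes (exponent × relative error)² to (δρ/ρ)²:
  (1·δm/m)² = (1×0.0826)² = 0.00682;  (-1·δV/V)² = (-1×0.0955)² = 0.00913
δρ/ρ = √(0.0159) = 0.126
ρ = 4.67 g/cm^3, so δρ = 0.126 × 4.67 = 0.590 g/cm^3.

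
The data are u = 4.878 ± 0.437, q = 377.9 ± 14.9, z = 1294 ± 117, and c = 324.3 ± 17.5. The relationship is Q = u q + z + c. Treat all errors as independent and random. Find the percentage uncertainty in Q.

Let p = u·q = 1843. δp/p = √((1·δu/u)² + (1·δq/q)²) = √(0.00803 + 0.00155) = 0.0979, so δp = 180.
Q = p + z + c: δQ = √(δp² + δz² + δc²) = √(32600 + 13700 + 306) = 216
Q = 3462, so δQ/Q = 216/3462 = 0.0623.

6.23%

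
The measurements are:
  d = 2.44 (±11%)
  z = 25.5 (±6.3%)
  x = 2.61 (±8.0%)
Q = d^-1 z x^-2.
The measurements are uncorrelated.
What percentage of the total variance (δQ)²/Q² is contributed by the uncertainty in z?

9.53%

(δQ/Q)² = (-1·δd/d)² + (1·δz/z)² + (-2·δx/x)²
  d term: (-1×0.110)² = 0.0121
  z term: (1×0.0630)² = 0.00397
  x term: (-2×0.0800)² = 0.0256
Total = 0.0417. Share from z = 0.00397/0.0417 = 0.0953.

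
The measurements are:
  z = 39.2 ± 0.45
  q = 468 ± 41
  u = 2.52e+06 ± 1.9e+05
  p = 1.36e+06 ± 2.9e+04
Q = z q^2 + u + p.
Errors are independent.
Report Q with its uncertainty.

Let w = z·q^2 = 8.59e+06. δw/w = √((1·δz/z)² + (2·δq/q)²) = √(0.000132 + 0.0307) = 0.176, so δw = 1.51e+06.
Q = w + u + p: δQ = √(δw² + δu² + δp²) = √(2.27e+12 + 3.61e+10 + 8.41e+08) = 1.52e+06
Q = 1.25e+07.

(1.25 ± 0.152) × 10^7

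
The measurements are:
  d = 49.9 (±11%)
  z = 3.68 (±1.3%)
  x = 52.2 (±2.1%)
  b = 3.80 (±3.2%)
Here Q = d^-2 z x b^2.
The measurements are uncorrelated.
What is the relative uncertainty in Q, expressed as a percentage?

23.0%

For a monomial Q ∝ d^-2, z, x, b^2, fractional errors add in quadrature:
  (-2·δd/d)² = (-2×0.110)² = 0.0484;  (1·δz/z)² = (1×0.0130)² = 0.000169;  (1·δx/x)² = (1×0.0210)² = 0.000441;  (2·δb/b)² = (2×0.0320)² = 0.00410
δQ/Q = √(0.0531) = 0.230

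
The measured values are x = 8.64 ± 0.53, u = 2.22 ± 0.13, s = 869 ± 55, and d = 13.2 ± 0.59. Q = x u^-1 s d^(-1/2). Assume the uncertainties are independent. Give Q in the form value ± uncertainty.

931 ± 101

Since Q is a product/quotient, work with relative uncertainties:
  (1·δx/x)² = (1×0.0613)² = 0.00376;  (-1·δu/u)² = (-1×0.0586)² = 0.00343;  (1·δs/s)² = (1×0.0633)² = 0.00401;  (−½·δd/d)² = (-0.5×0.0447)² = 0.000499
δQ/Q = √(0.0117) = 0.108
Q = 931, so δQ = 0.108 × 931 = 101.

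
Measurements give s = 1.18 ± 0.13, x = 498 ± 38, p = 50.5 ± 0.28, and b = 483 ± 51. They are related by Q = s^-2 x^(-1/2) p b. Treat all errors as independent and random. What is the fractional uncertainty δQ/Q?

0.247

For a monomial Q ∝ s^-2, x^(-1/2), p, b, fractional errors add in quadrature:
  (-2·δs/s)² = (-2×0.110)² = 0.0485;  (−½·δx/x)² = (-0.5×0.0763)² = 0.00146;  (1·δp/p)² = (1×0.00554)² = 3.07e-05;  (1·δb/b)² = (1×0.106)² = 0.0111
δQ/Q = √(0.0612) = 0.247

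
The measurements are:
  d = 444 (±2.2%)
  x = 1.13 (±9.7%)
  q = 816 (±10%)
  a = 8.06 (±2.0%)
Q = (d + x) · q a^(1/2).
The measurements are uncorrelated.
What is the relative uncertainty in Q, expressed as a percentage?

10.3%

Let u = d + x = 445. δu = √(δd² + δx²) = √(95.4 + 0.0120) = 9.77, so δu/u = 0.0219.
Q is then a monomial in u, q, a:
δQ/Q = √((δu/u)² + (1·δq/q)² + (½·δa/a)²) = √(0.000482 + 0.0100 + 0.000100) = 0.103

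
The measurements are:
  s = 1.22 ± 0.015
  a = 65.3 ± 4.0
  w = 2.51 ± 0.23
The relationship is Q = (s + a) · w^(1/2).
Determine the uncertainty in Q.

7.97

Let u = s + a = 66.5. δu = √(δs² + δa²) = √(0.000225 + 16.0) = 4.00, so δu/u = 0.0601.
Q is then a monomial in u, w:
δQ/Q = √((δu/u)² + (½·δw/w)²) = √(0.00362 + 0.00210) = 0.0756
Q = 105, so δQ = 0.0756 × 105 = 7.97.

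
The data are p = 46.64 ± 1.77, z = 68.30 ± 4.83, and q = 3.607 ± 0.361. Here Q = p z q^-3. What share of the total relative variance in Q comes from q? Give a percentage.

93.3%

(δQ/Q)² = (1·δp/p)² + (1·δz/z)² + (-3·δq/q)²
  p term: (1×0.0380)² = 0.00144
  z term: (1×0.0707)² = 0.00500
  q term: (-3×0.100)² = 0.0901
Total = 0.0966. Share from q = 0.0901/0.0966 = 0.933.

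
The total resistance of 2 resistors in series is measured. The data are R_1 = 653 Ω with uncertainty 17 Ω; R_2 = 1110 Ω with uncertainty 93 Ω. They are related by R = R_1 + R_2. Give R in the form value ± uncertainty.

1760 ± 94.5 Ω

Absolute uncertainties add in quadrature for a linear combination:
  (δR_1)² = 289;  (δR_2)² = 8650
δR = √(8940) = 94.5 Ω
R = 1760 Ω.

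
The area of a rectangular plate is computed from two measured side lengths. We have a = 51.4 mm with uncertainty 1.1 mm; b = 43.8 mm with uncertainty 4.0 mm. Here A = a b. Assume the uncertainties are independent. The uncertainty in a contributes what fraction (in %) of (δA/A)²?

(δA/A)² = (1·δa/a)² + (1·δb/b)²
  a term: (1×0.0214)² = 0.000458
  b term: (1×0.0913)² = 0.00834
Total = 0.00880. Share from a = 0.000458/0.00880 = 0.0521.

5.21%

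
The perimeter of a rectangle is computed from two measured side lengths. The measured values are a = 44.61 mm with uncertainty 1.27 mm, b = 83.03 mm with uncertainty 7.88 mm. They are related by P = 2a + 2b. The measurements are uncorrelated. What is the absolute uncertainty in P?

16.0 mm

Absolute uncertainties add in quadrature for a linear combination:
  (2·δa)² = 6.45;  (2·δb)² = 248
δP = √(255) = 16.0 mm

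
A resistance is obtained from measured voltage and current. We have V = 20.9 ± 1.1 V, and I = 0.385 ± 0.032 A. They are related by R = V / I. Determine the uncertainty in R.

Since R is a product/quotient, work with relative uncertainties:
  (1·δV/V)² = (1×0.0526)² = 0.00277;  (-1·δI/I)² = (-1×0.0831)² = 0.00691
δR/R = √(0.00968) = 0.0984
R = 54.3 Ω, so δR = 0.0984 × 54.3 = 5.34 Ω.

5.34 Ω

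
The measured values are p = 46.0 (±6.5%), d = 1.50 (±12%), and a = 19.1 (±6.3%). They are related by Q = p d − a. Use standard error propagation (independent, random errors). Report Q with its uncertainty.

49.9 ± 9.49

Let w = p·d = 69.0. δw/w = √((1·δp/p)² + (1·δd/d)²) = √(0.00423 + 0.0144) = 0.136, so δw = 9.42.
Q = w − a: δQ = √(δw² + δa²) = √(88.7 + 1.45) = 9.49
Q = 49.9.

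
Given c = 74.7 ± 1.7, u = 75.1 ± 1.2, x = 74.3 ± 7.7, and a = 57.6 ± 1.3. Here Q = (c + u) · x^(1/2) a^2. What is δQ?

Let w = c + u = 150. δw = √(δc² + δu²) = √(2.89 + 1.44) = 2.08, so δw/w = 0.0139.
Q is then a monomial in w, x, a:
δQ/Q = √((δw/w)² + (½·δx/x)² + (2·δa/a)²) = √(0.000193 + 0.00268 + 0.00204) = 0.0701
Q = 4.28e+06, so δQ = 0.0701 × 4.28e+06 = 3e+05.

3e+05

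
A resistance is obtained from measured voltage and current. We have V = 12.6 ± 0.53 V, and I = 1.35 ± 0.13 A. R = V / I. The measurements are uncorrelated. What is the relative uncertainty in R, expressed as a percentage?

Since R is a product/quotient, work with relative uncertainties:
  (1·δV/V)² = (1×0.0421)² = 0.00177;  (-1·δI/I)² = (-1×0.0963)² = 0.00927
δR/R = √(0.0110) = 0.105

10.5%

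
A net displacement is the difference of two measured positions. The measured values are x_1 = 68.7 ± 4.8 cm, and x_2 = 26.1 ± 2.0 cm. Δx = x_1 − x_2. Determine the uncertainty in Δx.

Each term contributes (cᵢ δxᵢ)² to (δΔx)²:
  (δx_1)² = 23.0;  (δx_2)² = 4.00
δΔx = √(27.0) = 5.20 cm

5.20 cm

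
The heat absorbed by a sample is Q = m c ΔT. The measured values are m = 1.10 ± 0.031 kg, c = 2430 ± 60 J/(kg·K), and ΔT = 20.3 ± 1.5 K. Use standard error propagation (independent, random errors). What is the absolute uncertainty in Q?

Q is a product of powers, so relative uncertainties combine in quadrature:
  (1·δm/m)² = (1×0.0282)² = 0.000794;  (1·δc/c)² = (1×0.0247)² = 0.000610;  (1·δΔT/ΔT)² = (1×0.0739)² = 0.00546
δQ/Q = √(0.00686) = 0.0828
Q = 54300 J, so δQ = 0.0828 × 54300 = 4500 J.

4500 J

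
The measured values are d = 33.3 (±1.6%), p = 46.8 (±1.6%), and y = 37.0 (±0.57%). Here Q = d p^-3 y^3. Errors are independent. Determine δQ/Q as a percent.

Relative error in a monomial: (δQ/Q)² = Σ (nᵢ · δxᵢ/xᵢ)².
  (1·δd/d)² = (1×0.0160)² = 0.000256;  (-3·δp/p)² = (-3×0.0160)² = 0.00230;  (3·δy/y)² = (3×0.00570)² = 0.000292
δQ/Q = √(0.00285) = 0.0534

5.34%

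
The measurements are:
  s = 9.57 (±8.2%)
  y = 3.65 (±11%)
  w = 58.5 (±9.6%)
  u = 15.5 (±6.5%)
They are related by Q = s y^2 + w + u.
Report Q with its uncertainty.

201 ± 30.5

Let p = s·y^2 = 127. δp/p = √((1·δs/s)² + (2·δy/y)²) = √(0.00672 + 0.0484) = 0.235, so δp = 29.9.
Q = p + w + u: δQ = √(δp² + δw² + δu²) = √(896 + 31.5 + 1.02) = 30.5
Q = 201.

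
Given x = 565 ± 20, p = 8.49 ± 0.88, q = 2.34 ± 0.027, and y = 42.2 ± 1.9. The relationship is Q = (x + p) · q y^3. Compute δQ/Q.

0.140

Let u = x + p = 573. δu = √(δx² + δp²) = √(400 + 0.774) = 20.0, so δu/u = 0.0349.
Q is then a monomial in u, q, y:
δQ/Q = √((δu/u)² + (1·δq/q)² + (3·δy/y)²) = √(0.00122 + 0.000133 + 0.0182) = 0.140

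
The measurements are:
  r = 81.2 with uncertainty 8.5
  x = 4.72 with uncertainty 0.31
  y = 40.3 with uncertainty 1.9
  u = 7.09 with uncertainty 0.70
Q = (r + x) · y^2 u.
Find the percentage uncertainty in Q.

Let w = r + x = 85.9. δw = √(δr² + δx²) = √(72.2 + 0.0961) = 8.51, so δw/w = 0.0990.
Q is then a monomial in w, y, u:
δQ/Q = √((δw/w)² + (2·δy/y)² + (1·δu/u)²) = √(0.00980 + 0.00889 + 0.00975) = 0.169

16.9%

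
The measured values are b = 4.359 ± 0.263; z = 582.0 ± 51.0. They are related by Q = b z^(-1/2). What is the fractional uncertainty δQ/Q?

0.0746

Relative error in a monomial: (δQ/Q)² = Σ (nᵢ · δxᵢ/xᵢ)².
  (1·δb/b)² = (1×0.0603)² = 0.00364;  (−½·δz/z)² = (-0.5×0.0876)² = 0.00192
δQ/Q = √(0.00556) = 0.0746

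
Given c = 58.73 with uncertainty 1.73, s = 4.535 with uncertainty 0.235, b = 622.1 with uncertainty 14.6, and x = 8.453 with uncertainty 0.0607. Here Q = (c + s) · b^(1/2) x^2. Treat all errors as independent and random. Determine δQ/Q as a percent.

Let u = c + s = 63.27. δu = √(δc² + δs²) = √(2.99 + 0.0552) = 1.75, so δu/u = 0.0276.
Q is then a monomial in u, b, x:
δQ/Q = √((δu/u)² + (½·δb/b)² + (2·δx/x)²) = √(0.000762 + 0.000138 + 0.000206) = 0.0332

3.32%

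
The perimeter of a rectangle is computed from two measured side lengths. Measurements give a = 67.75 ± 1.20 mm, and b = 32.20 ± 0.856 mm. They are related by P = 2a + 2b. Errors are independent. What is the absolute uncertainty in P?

2.95 mm

Each term contributes (cᵢ δxᵢ)² to (δP)²:
  (2·δa)² = 5.76;  (2·δb)² = 2.93
δP = √(8.69) = 2.95 mm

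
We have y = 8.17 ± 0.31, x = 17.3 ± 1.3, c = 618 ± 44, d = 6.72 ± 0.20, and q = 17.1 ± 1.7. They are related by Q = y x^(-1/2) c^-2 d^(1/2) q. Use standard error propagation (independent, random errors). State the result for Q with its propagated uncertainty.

(2.28 ± 0.416) × 10^-4

For a monomial Q ∝ y, x^(-1/2), c^-2, d^(1/2), q, fractional errors add in quadrature:
  (1·δy/y)² = (1×0.0379)² = 0.00144;  (−½·δx/x)² = (-0.5×0.0751)² = 0.00141;  (-2·δc/c)² = (-2×0.0712)² = 0.0203;  (½·δd/d)² = (0.5×0.0298)² = 0.000221;  (1·δq/q)² = (1×0.0994)² = 0.00988
δQ/Q = √(0.0332) = 0.182
Q = 0.000228, so δQ = 0.182 × 0.000228 = 4.16e-05.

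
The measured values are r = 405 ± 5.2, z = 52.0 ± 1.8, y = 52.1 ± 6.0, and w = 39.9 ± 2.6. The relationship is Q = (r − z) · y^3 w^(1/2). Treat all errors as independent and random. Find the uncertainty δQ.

1.1e+08

Let u = r − z = 353. δu = √(δr² + δz²) = √(27.0 + 3.24) = 5.50, so δu/u = 0.0156.
Q is then a monomial in u, y, w:
δQ/Q = √((δu/u)² + (3·δy/y)² + (½·δw/w)²) = √(0.000243 + 0.119 + 0.00106) = 0.347
Q = 3.15e+08, so δQ = 0.347 × 3.15e+08 = 1.1e+08.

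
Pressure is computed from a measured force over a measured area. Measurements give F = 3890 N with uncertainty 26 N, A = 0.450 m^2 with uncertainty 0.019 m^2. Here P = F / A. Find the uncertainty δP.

Each factor contributes (exponent × relative error)² to (δP/P)²:
  (1·δF/F)² = (1×0.00668)² = 4.47e-05;  (-1·δA/A)² = (-1×0.0422)² = 0.00178
δP/P = √(0.00183) = 0.0427
P = 8640 Pa, so δP = 0.0427 × 8640 = 370 Pa.

370 Pa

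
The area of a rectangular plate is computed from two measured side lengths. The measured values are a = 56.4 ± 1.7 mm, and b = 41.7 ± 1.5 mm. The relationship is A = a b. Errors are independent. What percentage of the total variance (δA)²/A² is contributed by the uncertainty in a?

41.3%

(δA/A)² = (1·δa/a)² + (1·δb/b)²
  a term: (1×0.0301)² = 0.000909
  b term: (1×0.0360)² = 0.00129
Total = 0.00220. Share from a = 0.000909/0.00220 = 0.413.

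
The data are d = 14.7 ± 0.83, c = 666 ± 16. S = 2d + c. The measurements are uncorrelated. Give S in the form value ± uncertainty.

695 ± 16.1

S is a linear combination, so absolute uncertainties add in quadrature:
  (2·δd)² = 2.76;  (δc)² = 256
δS = √(259) = 16.1
S = 695.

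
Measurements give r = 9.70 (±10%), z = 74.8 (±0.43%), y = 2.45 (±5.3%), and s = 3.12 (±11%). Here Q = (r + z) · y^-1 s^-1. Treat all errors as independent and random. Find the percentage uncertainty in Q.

12.3%

Let u = r + z = 84.5. δu = √(δr² + δz²) = √(0.941 + 0.103) = 1.02, so δu/u = 0.0121.
Q is then a monomial in u, y, s:
δQ/Q = √((δu/u)² + (-1·δy/y)² + (-1·δs/s)²) = √(0.000146 + 0.00281 + 0.0121) = 0.123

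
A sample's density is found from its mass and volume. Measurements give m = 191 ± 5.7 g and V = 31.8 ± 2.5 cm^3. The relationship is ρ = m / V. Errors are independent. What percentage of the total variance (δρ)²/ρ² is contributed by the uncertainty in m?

12.6%

(δρ/ρ)² = (1·δm/m)² + (-1·δV/V)²
  m term: (1×0.0298)² = 0.000891
  V term: (-1×0.0786)² = 0.00618
Total = 0.00707. Share from m = 0.000891/0.00707 = 0.126.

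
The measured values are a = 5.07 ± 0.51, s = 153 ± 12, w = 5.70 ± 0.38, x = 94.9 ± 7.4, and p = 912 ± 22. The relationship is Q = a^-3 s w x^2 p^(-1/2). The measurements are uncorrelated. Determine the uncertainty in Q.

709

Q is a product of powers, so relative uncertainties combine in quadrature:
  (-3·δa/a)² = (-3×0.101)² = 0.0911;  (1·δs/s)² = (1×0.0784)² = 0.00615;  (1·δw/w)² = (1×0.0667)² = 0.00444;  (2·δx/x)² = (2×0.0780)² = 0.0243;  (−½·δp/p)² = (-0.5×0.0241)² = 0.000145
δQ/Q = √(0.126) = 0.355
Q = 2000, so δQ = 0.355 × 2000 = 709.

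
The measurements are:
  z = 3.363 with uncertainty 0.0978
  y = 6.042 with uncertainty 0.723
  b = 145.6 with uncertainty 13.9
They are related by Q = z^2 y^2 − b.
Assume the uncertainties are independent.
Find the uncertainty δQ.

Let p = z^2·y^2 = 412.9. δp/p = √((2·δz/z)² + (2·δy/y)²) = √(0.00338 + 0.0573) = 0.246, so δp = 102.
Q = p − b: δQ = √(δp² + δb²) = √(10300 + 193) = 103

103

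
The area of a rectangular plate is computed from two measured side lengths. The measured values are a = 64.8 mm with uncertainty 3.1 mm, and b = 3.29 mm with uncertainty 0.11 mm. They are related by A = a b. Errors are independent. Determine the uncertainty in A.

12.4 mm^2

Each factor contributes (exponent × relative error)² to (δA/A)²:
  (1·δa/a)² = (1×0.0478)² = 0.00229;  (1·δb/b)² = (1×0.0334)² = 0.00112
δA/A = √(0.00341) = 0.0584
A = 213 mm^2, so δA = 0.0584 × 213 = 12.4 mm^2.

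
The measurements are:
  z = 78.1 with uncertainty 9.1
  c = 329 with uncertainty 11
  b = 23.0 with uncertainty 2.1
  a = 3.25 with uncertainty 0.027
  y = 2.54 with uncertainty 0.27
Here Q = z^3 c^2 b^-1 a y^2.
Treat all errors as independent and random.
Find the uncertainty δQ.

Each factor contributes (exponent × relative error)² to (δQ/Q)²:
  (3·δz/z)² = (3×0.117)² = 0.122;  (2·δc/c)² = (2×0.0334)² = 0.00447;  (-1·δb/b)² = (-1×0.0913)² = 0.00834;  (1·δa/a)² = (1×0.00831)² = 6.9e-05;  (2·δy/y)² = (2×0.106)² = 0.0452
δQ/Q = √(0.180) = 0.425
Q = 4.7e+10, so δQ = 0.425 × 4.7e+10 = 2e+10.

2e+10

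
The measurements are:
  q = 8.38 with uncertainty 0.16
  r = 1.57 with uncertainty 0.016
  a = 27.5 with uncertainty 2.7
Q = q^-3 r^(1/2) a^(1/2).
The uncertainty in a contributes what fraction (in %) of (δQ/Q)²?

42.2%

(δQ/Q)² = (-3·δq/q)² + (½·δr/r)² + (½·δa/a)²
  q term: (-3×0.0191)² = 0.00328
  r term: (0.5×0.0102)² = 2.6e-05
  a term: (0.5×0.0982)² = 0.00241
Total = 0.00572. Share from a = 0.00241/0.00572 = 0.422.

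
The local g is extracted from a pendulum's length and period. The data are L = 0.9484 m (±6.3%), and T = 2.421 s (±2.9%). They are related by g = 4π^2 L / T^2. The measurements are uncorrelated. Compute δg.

0.547 m/s^2

Relative error in a monomial: (δg/g)² = Σ (nᵢ · δxᵢ/xᵢ)².
  (1·δL/L)² = (1×0.0630)² = 0.00397;  (-2·δT/T)² = (-2×0.0290)² = 0.00336
δg/g = √(0.00733) = 0.0856
g = 6.388 m/s^2, so δg = 0.0856 × 6.388 = 0.547 m/s^2.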